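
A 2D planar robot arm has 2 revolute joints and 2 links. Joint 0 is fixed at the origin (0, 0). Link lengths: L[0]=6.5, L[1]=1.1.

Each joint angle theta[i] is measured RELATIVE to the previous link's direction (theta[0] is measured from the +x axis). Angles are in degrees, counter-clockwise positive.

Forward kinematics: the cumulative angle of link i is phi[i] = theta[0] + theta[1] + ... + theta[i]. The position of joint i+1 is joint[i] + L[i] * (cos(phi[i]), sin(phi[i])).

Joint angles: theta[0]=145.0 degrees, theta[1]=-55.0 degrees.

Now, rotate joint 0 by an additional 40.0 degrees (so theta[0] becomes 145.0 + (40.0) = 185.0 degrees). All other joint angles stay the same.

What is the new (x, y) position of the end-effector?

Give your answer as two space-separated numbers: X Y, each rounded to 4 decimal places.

Answer: -7.1823 0.2761

Derivation:
joint[0] = (0.0000, 0.0000)  (base)
link 0: phi[0] = 185 = 185 deg
  cos(185 deg) = -0.9962, sin(185 deg) = -0.0872
  joint[1] = (0.0000, 0.0000) + 6.5 * (-0.9962, -0.0872) = (0.0000 + -6.4753, 0.0000 + -0.5665) = (-6.4753, -0.5665)
link 1: phi[1] = 185 + -55 = 130 deg
  cos(130 deg) = -0.6428, sin(130 deg) = 0.7660
  joint[2] = (-6.4753, -0.5665) + 1.1 * (-0.6428, 0.7660) = (-6.4753 + -0.7071, -0.5665 + 0.8426) = (-7.1823, 0.2761)
End effector: (-7.1823, 0.2761)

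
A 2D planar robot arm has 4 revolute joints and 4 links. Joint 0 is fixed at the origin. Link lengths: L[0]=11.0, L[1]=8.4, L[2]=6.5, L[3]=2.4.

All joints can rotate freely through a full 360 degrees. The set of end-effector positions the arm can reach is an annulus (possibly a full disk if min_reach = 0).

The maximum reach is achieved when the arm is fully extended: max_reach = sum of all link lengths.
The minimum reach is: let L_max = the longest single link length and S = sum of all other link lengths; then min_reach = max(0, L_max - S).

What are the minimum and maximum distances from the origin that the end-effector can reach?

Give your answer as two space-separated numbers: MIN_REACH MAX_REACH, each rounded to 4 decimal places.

Link lengths: [11.0, 8.4, 6.5, 2.4]
max_reach = 11 + 8.4 + 6.5 + 2.4 = 28.3
L_max = max([11.0, 8.4, 6.5, 2.4]) = 11
S (sum of others) = 28.3 - 11 = 17.3
min_reach = max(0, 11 - 17.3) = max(0, -6.3) = 0

Answer: 0.0000 28.3000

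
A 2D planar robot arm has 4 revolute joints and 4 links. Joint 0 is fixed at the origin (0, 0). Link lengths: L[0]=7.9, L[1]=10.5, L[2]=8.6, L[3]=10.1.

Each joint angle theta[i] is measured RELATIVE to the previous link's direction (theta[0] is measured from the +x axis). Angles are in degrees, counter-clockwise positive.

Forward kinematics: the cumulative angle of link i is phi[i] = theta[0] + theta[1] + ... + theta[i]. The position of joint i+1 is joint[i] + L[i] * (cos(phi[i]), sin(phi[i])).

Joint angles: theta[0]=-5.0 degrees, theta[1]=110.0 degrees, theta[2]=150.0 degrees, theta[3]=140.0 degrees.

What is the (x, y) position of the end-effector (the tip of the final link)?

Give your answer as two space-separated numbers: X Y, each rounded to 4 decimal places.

Answer: 11.1999 6.9399

Derivation:
joint[0] = (0.0000, 0.0000)  (base)
link 0: phi[0] = -5 = -5 deg
  cos(-5 deg) = 0.9962, sin(-5 deg) = -0.0872
  joint[1] = (0.0000, 0.0000) + 7.9 * (0.9962, -0.0872) = (0.0000 + 7.8699, 0.0000 + -0.6885) = (7.8699, -0.6885)
link 1: phi[1] = -5 + 110 = 105 deg
  cos(105 deg) = -0.2588, sin(105 deg) = 0.9659
  joint[2] = (7.8699, -0.6885) + 10.5 * (-0.2588, 0.9659) = (7.8699 + -2.7176, -0.6885 + 10.1422) = (5.1523, 9.4537)
link 2: phi[2] = -5 + 110 + 150 = 255 deg
  cos(255 deg) = -0.2588, sin(255 deg) = -0.9659
  joint[3] = (5.1523, 9.4537) + 8.6 * (-0.2588, -0.9659) = (5.1523 + -2.2258, 9.4537 + -8.3070) = (2.9265, 1.1467)
link 3: phi[3] = -5 + 110 + 150 + 140 = 395 deg
  cos(395 deg) = 0.8192, sin(395 deg) = 0.5736
  joint[4] = (2.9265, 1.1467) + 10.1 * (0.8192, 0.5736) = (2.9265 + 8.2734, 1.1467 + 5.7931) = (11.1999, 6.9399)
End effector: (11.1999, 6.9399)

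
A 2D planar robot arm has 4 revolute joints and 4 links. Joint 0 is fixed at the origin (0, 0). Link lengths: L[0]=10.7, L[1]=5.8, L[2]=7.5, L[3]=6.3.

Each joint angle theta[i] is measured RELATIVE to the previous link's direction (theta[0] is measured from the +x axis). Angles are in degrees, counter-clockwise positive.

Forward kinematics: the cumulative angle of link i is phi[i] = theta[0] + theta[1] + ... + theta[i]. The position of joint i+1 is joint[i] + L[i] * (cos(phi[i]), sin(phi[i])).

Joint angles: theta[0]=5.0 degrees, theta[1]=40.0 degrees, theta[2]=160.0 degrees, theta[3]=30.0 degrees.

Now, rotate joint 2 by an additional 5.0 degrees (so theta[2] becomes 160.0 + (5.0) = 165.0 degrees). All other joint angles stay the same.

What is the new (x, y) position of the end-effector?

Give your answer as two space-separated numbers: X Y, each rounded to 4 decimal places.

joint[0] = (0.0000, 0.0000)  (base)
link 0: phi[0] = 5 = 5 deg
  cos(5 deg) = 0.9962, sin(5 deg) = 0.0872
  joint[1] = (0.0000, 0.0000) + 10.7 * (0.9962, 0.0872) = (0.0000 + 10.6593, 0.0000 + 0.9326) = (10.6593, 0.9326)
link 1: phi[1] = 5 + 40 = 45 deg
  cos(45 deg) = 0.7071, sin(45 deg) = 0.7071
  joint[2] = (10.6593, 0.9326) + 5.8 * (0.7071, 0.7071) = (10.6593 + 4.1012, 0.9326 + 4.1012) = (14.7605, 5.0338)
link 2: phi[2] = 5 + 40 + 165 = 210 deg
  cos(210 deg) = -0.8660, sin(210 deg) = -0.5000
  joint[3] = (14.7605, 5.0338) + 7.5 * (-0.8660, -0.5000) = (14.7605 + -6.4952, 5.0338 + -3.7500) = (8.2653, 1.2838)
link 3: phi[3] = 5 + 40 + 165 + 30 = 240 deg
  cos(240 deg) = -0.5000, sin(240 deg) = -0.8660
  joint[4] = (8.2653, 1.2838) + 6.3 * (-0.5000, -0.8660) = (8.2653 + -3.1500, 1.2838 + -5.4560) = (5.1153, -4.1722)
End effector: (5.1153, -4.1722)

Answer: 5.1153 -4.1722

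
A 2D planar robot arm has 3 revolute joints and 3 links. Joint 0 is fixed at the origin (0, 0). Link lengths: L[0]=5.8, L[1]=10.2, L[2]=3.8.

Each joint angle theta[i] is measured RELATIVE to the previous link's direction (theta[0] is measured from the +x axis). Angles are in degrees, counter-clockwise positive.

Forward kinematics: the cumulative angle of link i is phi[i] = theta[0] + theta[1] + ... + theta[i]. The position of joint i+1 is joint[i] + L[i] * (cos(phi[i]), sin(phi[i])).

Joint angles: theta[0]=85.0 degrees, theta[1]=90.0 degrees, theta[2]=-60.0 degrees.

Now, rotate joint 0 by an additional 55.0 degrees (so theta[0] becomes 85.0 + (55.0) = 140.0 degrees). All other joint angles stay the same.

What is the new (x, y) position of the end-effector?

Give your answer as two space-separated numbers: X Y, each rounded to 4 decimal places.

Answer: -14.7418 -3.4256

Derivation:
joint[0] = (0.0000, 0.0000)  (base)
link 0: phi[0] = 140 = 140 deg
  cos(140 deg) = -0.7660, sin(140 deg) = 0.6428
  joint[1] = (0.0000, 0.0000) + 5.8 * (-0.7660, 0.6428) = (0.0000 + -4.4431, 0.0000 + 3.7282) = (-4.4431, 3.7282)
link 1: phi[1] = 140 + 90 = 230 deg
  cos(230 deg) = -0.6428, sin(230 deg) = -0.7660
  joint[2] = (-4.4431, 3.7282) + 10.2 * (-0.6428, -0.7660) = (-4.4431 + -6.5564, 3.7282 + -7.8137) = (-10.9995, -4.0855)
link 2: phi[2] = 140 + 90 + -60 = 170 deg
  cos(170 deg) = -0.9848, sin(170 deg) = 0.1736
  joint[3] = (-10.9995, -4.0855) + 3.8 * (-0.9848, 0.1736) = (-10.9995 + -3.7423, -4.0855 + 0.6599) = (-14.7418, -3.4256)
End effector: (-14.7418, -3.4256)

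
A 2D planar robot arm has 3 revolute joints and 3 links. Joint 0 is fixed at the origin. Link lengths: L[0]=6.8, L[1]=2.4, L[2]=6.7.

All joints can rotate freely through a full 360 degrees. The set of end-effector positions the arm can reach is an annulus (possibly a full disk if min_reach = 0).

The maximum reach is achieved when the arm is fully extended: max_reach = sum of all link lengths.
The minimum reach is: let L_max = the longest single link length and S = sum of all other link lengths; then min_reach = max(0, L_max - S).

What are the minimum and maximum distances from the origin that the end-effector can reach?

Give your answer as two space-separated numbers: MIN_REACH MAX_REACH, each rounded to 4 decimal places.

Link lengths: [6.8, 2.4, 6.7]
max_reach = 6.8 + 2.4 + 6.7 = 15.9
L_max = max([6.8, 2.4, 6.7]) = 6.8
S (sum of others) = 15.9 - 6.8 = 9.1
min_reach = max(0, 6.8 - 9.1) = max(0, -2.3) = 0

Answer: 0.0000 15.9000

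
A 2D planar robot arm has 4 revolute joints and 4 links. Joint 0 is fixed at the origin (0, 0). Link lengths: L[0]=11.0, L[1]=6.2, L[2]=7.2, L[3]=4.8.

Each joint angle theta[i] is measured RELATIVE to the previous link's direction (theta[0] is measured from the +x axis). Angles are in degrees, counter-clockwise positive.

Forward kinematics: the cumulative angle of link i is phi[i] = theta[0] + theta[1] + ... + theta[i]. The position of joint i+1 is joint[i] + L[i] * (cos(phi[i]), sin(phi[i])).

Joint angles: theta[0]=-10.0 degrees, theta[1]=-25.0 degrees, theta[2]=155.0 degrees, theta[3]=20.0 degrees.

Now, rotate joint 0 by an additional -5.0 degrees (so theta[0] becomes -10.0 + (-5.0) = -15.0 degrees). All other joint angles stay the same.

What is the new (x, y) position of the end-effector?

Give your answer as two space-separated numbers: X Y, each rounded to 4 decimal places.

joint[0] = (0.0000, 0.0000)  (base)
link 0: phi[0] = -15 = -15 deg
  cos(-15 deg) = 0.9659, sin(-15 deg) = -0.2588
  joint[1] = (0.0000, 0.0000) + 11 * (0.9659, -0.2588) = (0.0000 + 10.6252, 0.0000 + -2.8470) = (10.6252, -2.8470)
link 1: phi[1] = -15 + -25 = -40 deg
  cos(-40 deg) = 0.7660, sin(-40 deg) = -0.6428
  joint[2] = (10.6252, -2.8470) + 6.2 * (0.7660, -0.6428) = (10.6252 + 4.7495, -2.8470 + -3.9853) = (15.3747, -6.8323)
link 2: phi[2] = -15 + -25 + 155 = 115 deg
  cos(115 deg) = -0.4226, sin(115 deg) = 0.9063
  joint[3] = (15.3747, -6.8323) + 7.2 * (-0.4226, 0.9063) = (15.3747 + -3.0429, -6.8323 + 6.5254) = (12.3318, -0.3069)
link 3: phi[3] = -15 + -25 + 155 + 20 = 135 deg
  cos(135 deg) = -0.7071, sin(135 deg) = 0.7071
  joint[4] = (12.3318, -0.3069) + 4.8 * (-0.7071, 0.7071) = (12.3318 + -3.3941, -0.3069 + 3.3941) = (8.9377, 3.0872)
End effector: (8.9377, 3.0872)

Answer: 8.9377 3.0872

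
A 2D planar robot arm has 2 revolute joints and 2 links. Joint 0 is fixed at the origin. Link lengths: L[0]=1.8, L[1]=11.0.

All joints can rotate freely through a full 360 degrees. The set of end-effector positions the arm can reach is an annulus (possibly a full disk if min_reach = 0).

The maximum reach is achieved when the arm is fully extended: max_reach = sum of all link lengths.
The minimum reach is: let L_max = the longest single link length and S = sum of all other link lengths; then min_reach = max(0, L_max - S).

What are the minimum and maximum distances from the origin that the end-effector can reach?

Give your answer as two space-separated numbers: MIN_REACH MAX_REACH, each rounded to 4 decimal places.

Link lengths: [1.8, 11.0]
max_reach = 1.8 + 11 = 12.8
L_max = max([1.8, 11.0]) = 11
S (sum of others) = 12.8 - 11 = 1.8
min_reach = max(0, 11 - 1.8) = max(0, 9.2) = 9.2

Answer: 9.2000 12.8000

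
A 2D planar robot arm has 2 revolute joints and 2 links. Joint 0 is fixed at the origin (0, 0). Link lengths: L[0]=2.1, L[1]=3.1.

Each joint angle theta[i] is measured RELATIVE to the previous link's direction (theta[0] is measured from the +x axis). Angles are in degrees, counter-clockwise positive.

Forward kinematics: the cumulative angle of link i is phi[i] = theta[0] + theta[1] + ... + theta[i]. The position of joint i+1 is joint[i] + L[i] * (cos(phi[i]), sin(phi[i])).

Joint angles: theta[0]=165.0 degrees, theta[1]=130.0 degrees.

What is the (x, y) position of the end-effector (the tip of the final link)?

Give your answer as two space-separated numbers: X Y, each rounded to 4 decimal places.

Answer: -0.7183 -2.2660

Derivation:
joint[0] = (0.0000, 0.0000)  (base)
link 0: phi[0] = 165 = 165 deg
  cos(165 deg) = -0.9659, sin(165 deg) = 0.2588
  joint[1] = (0.0000, 0.0000) + 2.1 * (-0.9659, 0.2588) = (0.0000 + -2.0284, 0.0000 + 0.5435) = (-2.0284, 0.5435)
link 1: phi[1] = 165 + 130 = 295 deg
  cos(295 deg) = 0.4226, sin(295 deg) = -0.9063
  joint[2] = (-2.0284, 0.5435) + 3.1 * (0.4226, -0.9063) = (-2.0284 + 1.3101, 0.5435 + -2.8096) = (-0.7183, -2.2660)
End effector: (-0.7183, -2.2660)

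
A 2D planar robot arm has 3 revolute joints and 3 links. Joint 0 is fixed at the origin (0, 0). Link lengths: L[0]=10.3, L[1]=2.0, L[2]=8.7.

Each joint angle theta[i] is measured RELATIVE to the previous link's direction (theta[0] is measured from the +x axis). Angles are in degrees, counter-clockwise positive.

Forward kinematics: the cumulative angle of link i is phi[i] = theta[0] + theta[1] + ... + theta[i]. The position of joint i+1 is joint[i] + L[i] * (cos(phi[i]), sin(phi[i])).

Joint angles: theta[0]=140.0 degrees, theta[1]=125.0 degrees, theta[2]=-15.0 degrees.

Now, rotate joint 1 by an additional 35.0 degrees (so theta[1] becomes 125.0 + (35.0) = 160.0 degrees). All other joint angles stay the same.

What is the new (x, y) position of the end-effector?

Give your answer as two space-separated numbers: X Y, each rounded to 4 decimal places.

Answer: -4.6385 -3.5149

Derivation:
joint[0] = (0.0000, 0.0000)  (base)
link 0: phi[0] = 140 = 140 deg
  cos(140 deg) = -0.7660, sin(140 deg) = 0.6428
  joint[1] = (0.0000, 0.0000) + 10.3 * (-0.7660, 0.6428) = (0.0000 + -7.8903, 0.0000 + 6.6207) = (-7.8903, 6.6207)
link 1: phi[1] = 140 + 160 = 300 deg
  cos(300 deg) = 0.5000, sin(300 deg) = -0.8660
  joint[2] = (-7.8903, 6.6207) + 2 * (0.5000, -0.8660) = (-7.8903 + 1.0000, 6.6207 + -1.7321) = (-6.8903, 4.8887)
link 2: phi[2] = 140 + 160 + -15 = 285 deg
  cos(285 deg) = 0.2588, sin(285 deg) = -0.9659
  joint[3] = (-6.8903, 4.8887) + 8.7 * (0.2588, -0.9659) = (-6.8903 + 2.2517, 4.8887 + -8.4036) = (-4.6385, -3.5149)
End effector: (-4.6385, -3.5149)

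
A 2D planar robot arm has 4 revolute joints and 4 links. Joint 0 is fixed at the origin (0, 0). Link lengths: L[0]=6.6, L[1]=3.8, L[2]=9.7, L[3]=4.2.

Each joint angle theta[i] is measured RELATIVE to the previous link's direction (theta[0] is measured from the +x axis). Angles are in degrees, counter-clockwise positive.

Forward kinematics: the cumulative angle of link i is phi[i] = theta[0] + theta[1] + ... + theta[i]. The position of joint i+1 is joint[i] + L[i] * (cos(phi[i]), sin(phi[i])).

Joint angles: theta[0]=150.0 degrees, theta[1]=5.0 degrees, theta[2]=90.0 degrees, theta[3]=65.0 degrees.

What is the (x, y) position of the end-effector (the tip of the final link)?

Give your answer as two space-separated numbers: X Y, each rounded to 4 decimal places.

Answer: -10.5594 -7.1026

Derivation:
joint[0] = (0.0000, 0.0000)  (base)
link 0: phi[0] = 150 = 150 deg
  cos(150 deg) = -0.8660, sin(150 deg) = 0.5000
  joint[1] = (0.0000, 0.0000) + 6.6 * (-0.8660, 0.5000) = (0.0000 + -5.7158, 0.0000 + 3.3000) = (-5.7158, 3.3000)
link 1: phi[1] = 150 + 5 = 155 deg
  cos(155 deg) = -0.9063, sin(155 deg) = 0.4226
  joint[2] = (-5.7158, 3.3000) + 3.8 * (-0.9063, 0.4226) = (-5.7158 + -3.4440, 3.3000 + 1.6059) = (-9.1597, 4.9059)
link 2: phi[2] = 150 + 5 + 90 = 245 deg
  cos(245 deg) = -0.4226, sin(245 deg) = -0.9063
  joint[3] = (-9.1597, 4.9059) + 9.7 * (-0.4226, -0.9063) = (-9.1597 + -4.0994, 4.9059 + -8.7912) = (-13.2591, -3.8852)
link 3: phi[3] = 150 + 5 + 90 + 65 = 310 deg
  cos(310 deg) = 0.6428, sin(310 deg) = -0.7660
  joint[4] = (-13.2591, -3.8852) + 4.2 * (0.6428, -0.7660) = (-13.2591 + 2.6997, -3.8852 + -3.2174) = (-10.5594, -7.1026)
End effector: (-10.5594, -7.1026)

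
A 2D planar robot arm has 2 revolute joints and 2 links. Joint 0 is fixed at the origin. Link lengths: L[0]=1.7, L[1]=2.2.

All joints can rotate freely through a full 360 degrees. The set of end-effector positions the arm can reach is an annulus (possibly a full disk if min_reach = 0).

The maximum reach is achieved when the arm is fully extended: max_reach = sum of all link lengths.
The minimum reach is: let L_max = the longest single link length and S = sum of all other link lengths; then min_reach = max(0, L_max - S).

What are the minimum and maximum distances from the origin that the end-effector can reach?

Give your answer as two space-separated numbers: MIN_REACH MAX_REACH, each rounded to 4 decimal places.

Answer: 0.5000 3.9000

Derivation:
Link lengths: [1.7, 2.2]
max_reach = 1.7 + 2.2 = 3.9
L_max = max([1.7, 2.2]) = 2.2
S (sum of others) = 3.9 - 2.2 = 1.7
min_reach = max(0, 2.2 - 1.7) = max(0, 0.5) = 0.5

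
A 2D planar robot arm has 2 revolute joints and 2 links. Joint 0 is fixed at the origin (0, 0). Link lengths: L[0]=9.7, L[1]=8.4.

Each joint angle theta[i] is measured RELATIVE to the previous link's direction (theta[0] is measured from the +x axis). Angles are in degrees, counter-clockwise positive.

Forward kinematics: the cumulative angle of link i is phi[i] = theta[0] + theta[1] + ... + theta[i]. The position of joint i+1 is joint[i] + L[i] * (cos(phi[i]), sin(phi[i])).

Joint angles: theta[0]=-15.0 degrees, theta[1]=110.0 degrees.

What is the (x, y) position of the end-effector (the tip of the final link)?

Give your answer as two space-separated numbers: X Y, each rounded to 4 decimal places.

Answer: 8.6374 5.8575

Derivation:
joint[0] = (0.0000, 0.0000)  (base)
link 0: phi[0] = -15 = -15 deg
  cos(-15 deg) = 0.9659, sin(-15 deg) = -0.2588
  joint[1] = (0.0000, 0.0000) + 9.7 * (0.9659, -0.2588) = (0.0000 + 9.3695, 0.0000 + -2.5105) = (9.3695, -2.5105)
link 1: phi[1] = -15 + 110 = 95 deg
  cos(95 deg) = -0.0872, sin(95 deg) = 0.9962
  joint[2] = (9.3695, -2.5105) + 8.4 * (-0.0872, 0.9962) = (9.3695 + -0.7321, -2.5105 + 8.3680) = (8.6374, 5.8575)
End effector: (8.6374, 5.8575)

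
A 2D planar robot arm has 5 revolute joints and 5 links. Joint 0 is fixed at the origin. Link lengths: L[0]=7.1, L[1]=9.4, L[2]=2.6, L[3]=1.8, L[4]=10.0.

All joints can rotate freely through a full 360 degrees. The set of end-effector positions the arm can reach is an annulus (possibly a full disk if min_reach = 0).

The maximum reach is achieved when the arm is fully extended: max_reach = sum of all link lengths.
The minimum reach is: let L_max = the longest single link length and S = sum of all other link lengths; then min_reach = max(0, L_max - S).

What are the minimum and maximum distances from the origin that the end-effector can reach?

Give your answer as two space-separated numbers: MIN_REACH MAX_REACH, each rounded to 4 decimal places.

Link lengths: [7.1, 9.4, 2.6, 1.8, 10.0]
max_reach = 7.1 + 9.4 + 2.6 + 1.8 + 10 = 30.9
L_max = max([7.1, 9.4, 2.6, 1.8, 10.0]) = 10
S (sum of others) = 30.9 - 10 = 20.9
min_reach = max(0, 10 - 20.9) = max(0, -10.9) = 0

Answer: 0.0000 30.9000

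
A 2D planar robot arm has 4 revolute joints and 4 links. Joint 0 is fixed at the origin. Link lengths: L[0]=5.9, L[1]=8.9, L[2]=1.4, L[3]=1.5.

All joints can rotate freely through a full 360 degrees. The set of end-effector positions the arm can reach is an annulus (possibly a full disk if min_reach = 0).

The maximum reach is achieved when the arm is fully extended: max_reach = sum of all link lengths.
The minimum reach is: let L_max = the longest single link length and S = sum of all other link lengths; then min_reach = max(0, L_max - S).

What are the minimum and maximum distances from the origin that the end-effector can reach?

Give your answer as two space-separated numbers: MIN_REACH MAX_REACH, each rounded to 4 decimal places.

Link lengths: [5.9, 8.9, 1.4, 1.5]
max_reach = 5.9 + 8.9 + 1.4 + 1.5 = 17.7
L_max = max([5.9, 8.9, 1.4, 1.5]) = 8.9
S (sum of others) = 17.7 - 8.9 = 8.8
min_reach = max(0, 8.9 - 8.8) = max(0, 0.1) = 0.1

Answer: 0.1000 17.7000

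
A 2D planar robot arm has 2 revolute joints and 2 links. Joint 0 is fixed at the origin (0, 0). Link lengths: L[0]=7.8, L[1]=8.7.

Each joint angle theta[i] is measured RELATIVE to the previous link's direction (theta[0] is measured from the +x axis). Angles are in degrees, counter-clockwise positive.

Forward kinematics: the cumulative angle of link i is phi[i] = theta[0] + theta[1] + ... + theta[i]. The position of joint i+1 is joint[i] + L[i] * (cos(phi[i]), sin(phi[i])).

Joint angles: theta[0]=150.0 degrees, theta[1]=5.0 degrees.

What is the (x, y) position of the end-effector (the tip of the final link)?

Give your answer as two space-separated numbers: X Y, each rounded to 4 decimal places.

Answer: -14.6399 7.5768

Derivation:
joint[0] = (0.0000, 0.0000)  (base)
link 0: phi[0] = 150 = 150 deg
  cos(150 deg) = -0.8660, sin(150 deg) = 0.5000
  joint[1] = (0.0000, 0.0000) + 7.8 * (-0.8660, 0.5000) = (0.0000 + -6.7550, 0.0000 + 3.9000) = (-6.7550, 3.9000)
link 1: phi[1] = 150 + 5 = 155 deg
  cos(155 deg) = -0.9063, sin(155 deg) = 0.4226
  joint[2] = (-6.7550, 3.9000) + 8.7 * (-0.9063, 0.4226) = (-6.7550 + -7.8849, 3.9000 + 3.6768) = (-14.6399, 7.5768)
End effector: (-14.6399, 7.5768)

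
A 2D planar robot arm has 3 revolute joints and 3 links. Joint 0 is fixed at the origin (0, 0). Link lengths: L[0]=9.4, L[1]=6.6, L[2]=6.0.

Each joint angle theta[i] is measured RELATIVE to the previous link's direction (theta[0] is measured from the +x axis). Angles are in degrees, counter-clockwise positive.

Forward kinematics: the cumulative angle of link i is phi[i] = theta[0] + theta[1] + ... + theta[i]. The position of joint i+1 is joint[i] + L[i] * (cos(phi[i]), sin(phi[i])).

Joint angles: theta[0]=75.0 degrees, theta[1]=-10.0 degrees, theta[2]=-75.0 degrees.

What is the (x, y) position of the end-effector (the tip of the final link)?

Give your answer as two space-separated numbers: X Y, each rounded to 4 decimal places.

joint[0] = (0.0000, 0.0000)  (base)
link 0: phi[0] = 75 = 75 deg
  cos(75 deg) = 0.2588, sin(75 deg) = 0.9659
  joint[1] = (0.0000, 0.0000) + 9.4 * (0.2588, 0.9659) = (0.0000 + 2.4329, 0.0000 + 9.0797) = (2.4329, 9.0797)
link 1: phi[1] = 75 + -10 = 65 deg
  cos(65 deg) = 0.4226, sin(65 deg) = 0.9063
  joint[2] = (2.4329, 9.0797) + 6.6 * (0.4226, 0.9063) = (2.4329 + 2.7893, 9.0797 + 5.9816) = (5.2222, 15.0613)
link 2: phi[2] = 75 + -10 + -75 = -10 deg
  cos(-10 deg) = 0.9848, sin(-10 deg) = -0.1736
  joint[3] = (5.2222, 15.0613) + 6 * (0.9848, -0.1736) = (5.2222 + 5.9088, 15.0613 + -1.0419) = (11.1310, 14.0194)
End effector: (11.1310, 14.0194)

Answer: 11.1310 14.0194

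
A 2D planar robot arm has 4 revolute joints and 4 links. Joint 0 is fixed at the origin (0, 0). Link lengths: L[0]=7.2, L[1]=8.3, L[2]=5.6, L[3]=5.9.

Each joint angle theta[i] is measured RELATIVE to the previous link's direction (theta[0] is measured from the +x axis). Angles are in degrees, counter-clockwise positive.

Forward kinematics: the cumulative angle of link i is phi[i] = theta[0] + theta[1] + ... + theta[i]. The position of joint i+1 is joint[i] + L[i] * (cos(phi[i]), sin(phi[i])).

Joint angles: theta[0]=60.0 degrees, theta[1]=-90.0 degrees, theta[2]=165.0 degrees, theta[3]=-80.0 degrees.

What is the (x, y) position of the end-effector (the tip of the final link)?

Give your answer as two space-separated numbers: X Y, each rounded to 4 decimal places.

Answer: 10.2123 10.8782

Derivation:
joint[0] = (0.0000, 0.0000)  (base)
link 0: phi[0] = 60 = 60 deg
  cos(60 deg) = 0.5000, sin(60 deg) = 0.8660
  joint[1] = (0.0000, 0.0000) + 7.2 * (0.5000, 0.8660) = (0.0000 + 3.6000, 0.0000 + 6.2354) = (3.6000, 6.2354)
link 1: phi[1] = 60 + -90 = -30 deg
  cos(-30 deg) = 0.8660, sin(-30 deg) = -0.5000
  joint[2] = (3.6000, 6.2354) + 8.3 * (0.8660, -0.5000) = (3.6000 + 7.1880, 6.2354 + -4.1500) = (10.7880, 2.0854)
link 2: phi[2] = 60 + -90 + 165 = 135 deg
  cos(135 deg) = -0.7071, sin(135 deg) = 0.7071
  joint[3] = (10.7880, 2.0854) + 5.6 * (-0.7071, 0.7071) = (10.7880 + -3.9598, 2.0854 + 3.9598) = (6.8282, 6.0452)
link 3: phi[3] = 60 + -90 + 165 + -80 = 55 deg
  cos(55 deg) = 0.5736, sin(55 deg) = 0.8192
  joint[4] = (6.8282, 6.0452) + 5.9 * (0.5736, 0.8192) = (6.8282 + 3.3841, 6.0452 + 4.8330) = (10.2123, 10.8782)
End effector: (10.2123, 10.8782)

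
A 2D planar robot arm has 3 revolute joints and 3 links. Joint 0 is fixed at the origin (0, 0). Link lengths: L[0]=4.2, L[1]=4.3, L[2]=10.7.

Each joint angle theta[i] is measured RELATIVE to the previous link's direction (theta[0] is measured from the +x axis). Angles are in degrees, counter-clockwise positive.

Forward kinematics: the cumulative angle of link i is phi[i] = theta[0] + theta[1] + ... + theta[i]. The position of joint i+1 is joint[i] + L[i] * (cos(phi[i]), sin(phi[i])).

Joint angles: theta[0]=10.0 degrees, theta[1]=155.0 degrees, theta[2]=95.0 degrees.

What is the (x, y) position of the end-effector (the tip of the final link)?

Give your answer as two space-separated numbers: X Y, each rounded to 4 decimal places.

Answer: -1.8753 -8.6952

Derivation:
joint[0] = (0.0000, 0.0000)  (base)
link 0: phi[0] = 10 = 10 deg
  cos(10 deg) = 0.9848, sin(10 deg) = 0.1736
  joint[1] = (0.0000, 0.0000) + 4.2 * (0.9848, 0.1736) = (0.0000 + 4.1362, 0.0000 + 0.7293) = (4.1362, 0.7293)
link 1: phi[1] = 10 + 155 = 165 deg
  cos(165 deg) = -0.9659, sin(165 deg) = 0.2588
  joint[2] = (4.1362, 0.7293) + 4.3 * (-0.9659, 0.2588) = (4.1362 + -4.1535, 0.7293 + 1.1129) = (-0.0173, 1.8422)
link 2: phi[2] = 10 + 155 + 95 = 260 deg
  cos(260 deg) = -0.1736, sin(260 deg) = -0.9848
  joint[3] = (-0.0173, 1.8422) + 10.7 * (-0.1736, -0.9848) = (-0.0173 + -1.8580, 1.8422 + -10.5374) = (-1.8753, -8.6952)
End effector: (-1.8753, -8.6952)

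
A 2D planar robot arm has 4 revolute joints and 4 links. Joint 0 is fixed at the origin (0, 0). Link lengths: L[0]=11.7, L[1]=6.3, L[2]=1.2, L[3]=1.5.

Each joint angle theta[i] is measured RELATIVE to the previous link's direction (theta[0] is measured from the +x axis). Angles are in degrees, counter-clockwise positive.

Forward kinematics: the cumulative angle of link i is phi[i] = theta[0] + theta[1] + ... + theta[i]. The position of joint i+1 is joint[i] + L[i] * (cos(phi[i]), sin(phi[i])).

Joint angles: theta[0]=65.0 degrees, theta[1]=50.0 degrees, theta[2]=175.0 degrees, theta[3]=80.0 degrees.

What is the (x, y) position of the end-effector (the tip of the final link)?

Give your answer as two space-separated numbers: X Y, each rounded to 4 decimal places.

joint[0] = (0.0000, 0.0000)  (base)
link 0: phi[0] = 65 = 65 deg
  cos(65 deg) = 0.4226, sin(65 deg) = 0.9063
  joint[1] = (0.0000, 0.0000) + 11.7 * (0.4226, 0.9063) = (0.0000 + 4.9446, 0.0000 + 10.6038) = (4.9446, 10.6038)
link 1: phi[1] = 65 + 50 = 115 deg
  cos(115 deg) = -0.4226, sin(115 deg) = 0.9063
  joint[2] = (4.9446, 10.6038) + 6.3 * (-0.4226, 0.9063) = (4.9446 + -2.6625, 10.6038 + 5.7097) = (2.2821, 16.3135)
link 2: phi[2] = 65 + 50 + 175 = 290 deg
  cos(290 deg) = 0.3420, sin(290 deg) = -0.9397
  joint[3] = (2.2821, 16.3135) + 1.2 * (0.3420, -0.9397) = (2.2821 + 0.4104, 16.3135 + -1.1276) = (2.6926, 15.1859)
link 3: phi[3] = 65 + 50 + 175 + 80 = 370 deg
  cos(370 deg) = 0.9848, sin(370 deg) = 0.1736
  joint[4] = (2.6926, 15.1859) + 1.5 * (0.9848, 0.1736) = (2.6926 + 1.4772, 15.1859 + 0.2605) = (4.1698, 15.4464)
End effector: (4.1698, 15.4464)

Answer: 4.1698 15.4464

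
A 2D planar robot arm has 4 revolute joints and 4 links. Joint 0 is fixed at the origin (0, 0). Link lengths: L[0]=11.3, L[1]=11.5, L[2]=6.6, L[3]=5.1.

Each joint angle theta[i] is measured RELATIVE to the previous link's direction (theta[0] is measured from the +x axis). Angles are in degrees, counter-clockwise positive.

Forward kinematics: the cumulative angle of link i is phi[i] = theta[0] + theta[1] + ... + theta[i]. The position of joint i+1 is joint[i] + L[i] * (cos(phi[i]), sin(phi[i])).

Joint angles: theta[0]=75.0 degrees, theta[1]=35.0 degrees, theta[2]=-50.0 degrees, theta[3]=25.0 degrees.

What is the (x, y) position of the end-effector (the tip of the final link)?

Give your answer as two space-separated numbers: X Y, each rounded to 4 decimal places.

joint[0] = (0.0000, 0.0000)  (base)
link 0: phi[0] = 75 = 75 deg
  cos(75 deg) = 0.2588, sin(75 deg) = 0.9659
  joint[1] = (0.0000, 0.0000) + 11.3 * (0.2588, 0.9659) = (0.0000 + 2.9247, 0.0000 + 10.9150) = (2.9247, 10.9150)
link 1: phi[1] = 75 + 35 = 110 deg
  cos(110 deg) = -0.3420, sin(110 deg) = 0.9397
  joint[2] = (2.9247, 10.9150) + 11.5 * (-0.3420, 0.9397) = (2.9247 + -3.9332, 10.9150 + 10.8065) = (-1.0086, 21.7214)
link 2: phi[2] = 75 + 35 + -50 = 60 deg
  cos(60 deg) = 0.5000, sin(60 deg) = 0.8660
  joint[3] = (-1.0086, 21.7214) + 6.6 * (0.5000, 0.8660) = (-1.0086 + 3.3000, 21.7214 + 5.7158) = (2.2914, 27.4372)
link 3: phi[3] = 75 + 35 + -50 + 25 = 85 deg
  cos(85 deg) = 0.0872, sin(85 deg) = 0.9962
  joint[4] = (2.2914, 27.4372) + 5.1 * (0.0872, 0.9962) = (2.2914 + 0.4445, 27.4372 + 5.0806) = (2.7359, 32.5178)
End effector: (2.7359, 32.5178)

Answer: 2.7359 32.5178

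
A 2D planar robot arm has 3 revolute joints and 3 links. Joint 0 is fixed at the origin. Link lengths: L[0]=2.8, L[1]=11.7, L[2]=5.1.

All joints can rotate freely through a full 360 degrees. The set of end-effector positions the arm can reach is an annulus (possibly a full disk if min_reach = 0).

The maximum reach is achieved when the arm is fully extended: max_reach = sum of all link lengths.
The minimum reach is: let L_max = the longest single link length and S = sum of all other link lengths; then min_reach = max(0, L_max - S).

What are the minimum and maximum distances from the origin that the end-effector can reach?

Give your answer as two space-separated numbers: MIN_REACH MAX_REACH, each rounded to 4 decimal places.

Answer: 3.8000 19.6000

Derivation:
Link lengths: [2.8, 11.7, 5.1]
max_reach = 2.8 + 11.7 + 5.1 = 19.6
L_max = max([2.8, 11.7, 5.1]) = 11.7
S (sum of others) = 19.6 - 11.7 = 7.9
min_reach = max(0, 11.7 - 7.9) = max(0, 3.8) = 3.8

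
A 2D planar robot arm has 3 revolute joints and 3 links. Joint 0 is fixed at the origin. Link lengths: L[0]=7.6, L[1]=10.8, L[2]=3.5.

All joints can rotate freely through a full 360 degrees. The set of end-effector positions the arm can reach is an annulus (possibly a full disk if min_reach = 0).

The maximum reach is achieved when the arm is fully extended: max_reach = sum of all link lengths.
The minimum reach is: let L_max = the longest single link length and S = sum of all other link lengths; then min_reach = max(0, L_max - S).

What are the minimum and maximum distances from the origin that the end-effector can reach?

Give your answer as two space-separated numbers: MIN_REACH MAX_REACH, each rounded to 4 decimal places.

Link lengths: [7.6, 10.8, 3.5]
max_reach = 7.6 + 10.8 + 3.5 = 21.9
L_max = max([7.6, 10.8, 3.5]) = 10.8
S (sum of others) = 21.9 - 10.8 = 11.1
min_reach = max(0, 10.8 - 11.1) = max(0, -0.3) = 0

Answer: 0.0000 21.9000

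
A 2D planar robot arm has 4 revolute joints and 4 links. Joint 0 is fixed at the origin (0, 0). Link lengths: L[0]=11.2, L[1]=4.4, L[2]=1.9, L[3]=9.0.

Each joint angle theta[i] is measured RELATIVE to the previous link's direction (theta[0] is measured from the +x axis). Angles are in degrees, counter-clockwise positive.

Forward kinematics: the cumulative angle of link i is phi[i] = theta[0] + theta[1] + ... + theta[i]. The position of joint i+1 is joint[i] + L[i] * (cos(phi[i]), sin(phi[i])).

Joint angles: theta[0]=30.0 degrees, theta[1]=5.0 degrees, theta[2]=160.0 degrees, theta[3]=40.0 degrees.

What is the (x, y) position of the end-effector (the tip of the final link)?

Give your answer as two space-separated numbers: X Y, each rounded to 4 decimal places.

Answer: 6.3063 0.2596

Derivation:
joint[0] = (0.0000, 0.0000)  (base)
link 0: phi[0] = 30 = 30 deg
  cos(30 deg) = 0.8660, sin(30 deg) = 0.5000
  joint[1] = (0.0000, 0.0000) + 11.2 * (0.8660, 0.5000) = (0.0000 + 9.6995, 0.0000 + 5.6000) = (9.6995, 5.6000)
link 1: phi[1] = 30 + 5 = 35 deg
  cos(35 deg) = 0.8192, sin(35 deg) = 0.5736
  joint[2] = (9.6995, 5.6000) + 4.4 * (0.8192, 0.5736) = (9.6995 + 3.6043, 5.6000 + 2.5237) = (13.3038, 8.1237)
link 2: phi[2] = 30 + 5 + 160 = 195 deg
  cos(195 deg) = -0.9659, sin(195 deg) = -0.2588
  joint[3] = (13.3038, 8.1237) + 1.9 * (-0.9659, -0.2588) = (13.3038 + -1.8353, 8.1237 + -0.4918) = (11.4685, 7.6320)
link 3: phi[3] = 30 + 5 + 160 + 40 = 235 deg
  cos(235 deg) = -0.5736, sin(235 deg) = -0.8192
  joint[4] = (11.4685, 7.6320) + 9 * (-0.5736, -0.8192) = (11.4685 + -5.1622, 7.6320 + -7.3724) = (6.3063, 0.2596)
End effector: (6.3063, 0.2596)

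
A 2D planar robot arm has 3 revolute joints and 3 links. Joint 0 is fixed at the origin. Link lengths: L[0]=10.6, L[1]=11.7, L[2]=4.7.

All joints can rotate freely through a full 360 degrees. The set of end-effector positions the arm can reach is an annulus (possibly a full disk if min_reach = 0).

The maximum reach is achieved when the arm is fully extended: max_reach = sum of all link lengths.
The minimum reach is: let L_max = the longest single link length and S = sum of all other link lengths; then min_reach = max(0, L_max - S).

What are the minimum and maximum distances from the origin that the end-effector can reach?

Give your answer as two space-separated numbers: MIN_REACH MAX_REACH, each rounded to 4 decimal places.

Link lengths: [10.6, 11.7, 4.7]
max_reach = 10.6 + 11.7 + 4.7 = 27
L_max = max([10.6, 11.7, 4.7]) = 11.7
S (sum of others) = 27 - 11.7 = 15.3
min_reach = max(0, 11.7 - 15.3) = max(0, -3.6) = 0

Answer: 0.0000 27.0000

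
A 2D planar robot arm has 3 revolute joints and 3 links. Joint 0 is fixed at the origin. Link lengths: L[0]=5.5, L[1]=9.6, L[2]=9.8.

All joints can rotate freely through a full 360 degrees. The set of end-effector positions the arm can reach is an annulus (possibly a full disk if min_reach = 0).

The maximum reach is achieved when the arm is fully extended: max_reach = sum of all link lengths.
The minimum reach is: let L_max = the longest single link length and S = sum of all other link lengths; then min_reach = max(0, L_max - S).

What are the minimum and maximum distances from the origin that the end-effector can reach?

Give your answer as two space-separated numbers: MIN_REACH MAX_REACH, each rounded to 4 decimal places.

Link lengths: [5.5, 9.6, 9.8]
max_reach = 5.5 + 9.6 + 9.8 = 24.9
L_max = max([5.5, 9.6, 9.8]) = 9.8
S (sum of others) = 24.9 - 9.8 = 15.1
min_reach = max(0, 9.8 - 15.1) = max(0, -5.3) = 0

Answer: 0.0000 24.9000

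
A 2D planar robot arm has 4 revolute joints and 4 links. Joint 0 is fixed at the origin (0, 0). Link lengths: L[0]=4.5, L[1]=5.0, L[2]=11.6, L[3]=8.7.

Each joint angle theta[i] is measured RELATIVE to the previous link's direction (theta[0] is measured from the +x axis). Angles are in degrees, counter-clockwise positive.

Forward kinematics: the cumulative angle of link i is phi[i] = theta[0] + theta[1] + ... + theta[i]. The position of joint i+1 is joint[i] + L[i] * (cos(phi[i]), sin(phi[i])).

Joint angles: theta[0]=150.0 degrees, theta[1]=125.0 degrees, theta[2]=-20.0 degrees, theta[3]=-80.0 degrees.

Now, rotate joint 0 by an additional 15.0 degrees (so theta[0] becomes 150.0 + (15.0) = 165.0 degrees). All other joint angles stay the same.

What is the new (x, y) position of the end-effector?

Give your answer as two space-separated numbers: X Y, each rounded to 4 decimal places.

joint[0] = (0.0000, 0.0000)  (base)
link 0: phi[0] = 165 = 165 deg
  cos(165 deg) = -0.9659, sin(165 deg) = 0.2588
  joint[1] = (0.0000, 0.0000) + 4.5 * (-0.9659, 0.2588) = (0.0000 + -4.3467, 0.0000 + 1.1647) = (-4.3467, 1.1647)
link 1: phi[1] = 165 + 125 = 290 deg
  cos(290 deg) = 0.3420, sin(290 deg) = -0.9397
  joint[2] = (-4.3467, 1.1647) + 5 * (0.3420, -0.9397) = (-4.3467 + 1.7101, 1.1647 + -4.6985) = (-2.6366, -3.5338)
link 2: phi[2] = 165 + 125 + -20 = 270 deg
  cos(270 deg) = -0.0000, sin(270 deg) = -1.0000
  joint[3] = (-2.6366, -3.5338) + 11.6 * (-0.0000, -1.0000) = (-2.6366 + -0.0000, -3.5338 + -11.6000) = (-2.6366, -15.1338)
link 3: phi[3] = 165 + 125 + -20 + -80 = 190 deg
  cos(190 deg) = -0.9848, sin(190 deg) = -0.1736
  joint[4] = (-2.6366, -15.1338) + 8.7 * (-0.9848, -0.1736) = (-2.6366 + -8.5678, -15.1338 + -1.5107) = (-11.2044, -16.6445)
End effector: (-11.2044, -16.6445)

Answer: -11.2044 -16.6445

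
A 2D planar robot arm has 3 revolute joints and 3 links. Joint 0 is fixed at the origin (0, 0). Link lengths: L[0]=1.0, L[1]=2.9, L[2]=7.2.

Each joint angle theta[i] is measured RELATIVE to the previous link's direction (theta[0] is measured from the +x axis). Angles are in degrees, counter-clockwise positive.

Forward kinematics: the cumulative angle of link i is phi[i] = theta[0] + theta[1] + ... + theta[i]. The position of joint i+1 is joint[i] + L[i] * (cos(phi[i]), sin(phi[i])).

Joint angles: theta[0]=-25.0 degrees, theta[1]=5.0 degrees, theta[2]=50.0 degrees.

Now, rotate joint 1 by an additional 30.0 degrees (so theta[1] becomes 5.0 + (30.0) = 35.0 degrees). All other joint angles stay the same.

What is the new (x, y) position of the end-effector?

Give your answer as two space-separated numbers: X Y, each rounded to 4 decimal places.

Answer: 7.3623 6.3163

Derivation:
joint[0] = (0.0000, 0.0000)  (base)
link 0: phi[0] = -25 = -25 deg
  cos(-25 deg) = 0.9063, sin(-25 deg) = -0.4226
  joint[1] = (0.0000, 0.0000) + 1 * (0.9063, -0.4226) = (0.0000 + 0.9063, 0.0000 + -0.4226) = (0.9063, -0.4226)
link 1: phi[1] = -25 + 35 = 10 deg
  cos(10 deg) = 0.9848, sin(10 deg) = 0.1736
  joint[2] = (0.9063, -0.4226) + 2.9 * (0.9848, 0.1736) = (0.9063 + 2.8559, -0.4226 + 0.5036) = (3.7623, 0.0810)
link 2: phi[2] = -25 + 35 + 50 = 60 deg
  cos(60 deg) = 0.5000, sin(60 deg) = 0.8660
  joint[3] = (3.7623, 0.0810) + 7.2 * (0.5000, 0.8660) = (3.7623 + 3.6000, 0.0810 + 6.2354) = (7.3623, 6.3163)
End effector: (7.3623, 6.3163)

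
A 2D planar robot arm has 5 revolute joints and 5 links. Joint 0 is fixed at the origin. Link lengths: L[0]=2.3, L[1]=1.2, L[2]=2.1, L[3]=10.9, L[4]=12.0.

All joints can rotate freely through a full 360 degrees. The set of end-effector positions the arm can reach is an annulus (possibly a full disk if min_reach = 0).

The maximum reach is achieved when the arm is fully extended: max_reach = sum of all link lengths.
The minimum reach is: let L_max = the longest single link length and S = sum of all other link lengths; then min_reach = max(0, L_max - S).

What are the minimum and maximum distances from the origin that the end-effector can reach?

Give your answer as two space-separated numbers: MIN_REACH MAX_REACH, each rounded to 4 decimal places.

Answer: 0.0000 28.5000

Derivation:
Link lengths: [2.3, 1.2, 2.1, 10.9, 12.0]
max_reach = 2.3 + 1.2 + 2.1 + 10.9 + 12 = 28.5
L_max = max([2.3, 1.2, 2.1, 10.9, 12.0]) = 12
S (sum of others) = 28.5 - 12 = 16.5
min_reach = max(0, 12 - 16.5) = max(0, -4.5) = 0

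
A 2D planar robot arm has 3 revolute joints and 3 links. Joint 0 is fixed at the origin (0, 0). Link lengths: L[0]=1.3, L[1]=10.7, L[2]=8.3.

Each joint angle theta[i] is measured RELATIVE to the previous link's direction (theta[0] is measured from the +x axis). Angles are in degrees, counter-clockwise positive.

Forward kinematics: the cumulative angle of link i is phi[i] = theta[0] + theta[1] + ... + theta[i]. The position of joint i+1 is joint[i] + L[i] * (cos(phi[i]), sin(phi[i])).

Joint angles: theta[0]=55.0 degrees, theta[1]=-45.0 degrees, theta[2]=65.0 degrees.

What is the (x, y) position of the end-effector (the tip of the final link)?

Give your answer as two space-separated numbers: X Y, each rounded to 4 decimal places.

Answer: 13.4313 10.9401

Derivation:
joint[0] = (0.0000, 0.0000)  (base)
link 0: phi[0] = 55 = 55 deg
  cos(55 deg) = 0.5736, sin(55 deg) = 0.8192
  joint[1] = (0.0000, 0.0000) + 1.3 * (0.5736, 0.8192) = (0.0000 + 0.7456, 0.0000 + 1.0649) = (0.7456, 1.0649)
link 1: phi[1] = 55 + -45 = 10 deg
  cos(10 deg) = 0.9848, sin(10 deg) = 0.1736
  joint[2] = (0.7456, 1.0649) + 10.7 * (0.9848, 0.1736) = (0.7456 + 10.5374, 1.0649 + 1.8580) = (11.2831, 2.9229)
link 2: phi[2] = 55 + -45 + 65 = 75 deg
  cos(75 deg) = 0.2588, sin(75 deg) = 0.9659
  joint[3] = (11.2831, 2.9229) + 8.3 * (0.2588, 0.9659) = (11.2831 + 2.1482, 2.9229 + 8.0172) = (13.4313, 10.9401)
End effector: (13.4313, 10.9401)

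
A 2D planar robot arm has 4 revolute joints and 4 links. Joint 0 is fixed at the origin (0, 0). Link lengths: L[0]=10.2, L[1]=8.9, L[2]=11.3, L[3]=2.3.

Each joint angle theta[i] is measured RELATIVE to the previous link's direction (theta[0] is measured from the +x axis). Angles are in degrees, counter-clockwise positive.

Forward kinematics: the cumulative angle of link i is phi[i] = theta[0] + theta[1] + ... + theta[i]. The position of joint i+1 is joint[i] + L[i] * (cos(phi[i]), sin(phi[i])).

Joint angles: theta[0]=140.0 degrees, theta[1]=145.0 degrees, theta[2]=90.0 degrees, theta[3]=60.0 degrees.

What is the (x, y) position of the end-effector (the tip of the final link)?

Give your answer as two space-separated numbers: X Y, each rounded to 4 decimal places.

joint[0] = (0.0000, 0.0000)  (base)
link 0: phi[0] = 140 = 140 deg
  cos(140 deg) = -0.7660, sin(140 deg) = 0.6428
  joint[1] = (0.0000, 0.0000) + 10.2 * (-0.7660, 0.6428) = (0.0000 + -7.8137, 0.0000 + 6.5564) = (-7.8137, 6.5564)
link 1: phi[1] = 140 + 145 = 285 deg
  cos(285 deg) = 0.2588, sin(285 deg) = -0.9659
  joint[2] = (-7.8137, 6.5564) + 8.9 * (0.2588, -0.9659) = (-7.8137 + 2.3035, 6.5564 + -8.5967) = (-5.5102, -2.0403)
link 2: phi[2] = 140 + 145 + 90 = 375 deg
  cos(375 deg) = 0.9659, sin(375 deg) = 0.2588
  joint[3] = (-5.5102, -2.0403) + 11.3 * (0.9659, 0.2588) = (-5.5102 + 10.9150, -2.0403 + 2.9247) = (5.4048, 0.8843)
link 3: phi[3] = 140 + 145 + 90 + 60 = 435 deg
  cos(435 deg) = 0.2588, sin(435 deg) = 0.9659
  joint[4] = (5.4048, 0.8843) + 2.3 * (0.2588, 0.9659) = (5.4048 + 0.5953, 0.8843 + 2.2216) = (6.0001, 3.1060)
End effector: (6.0001, 3.1060)

Answer: 6.0001 3.1060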